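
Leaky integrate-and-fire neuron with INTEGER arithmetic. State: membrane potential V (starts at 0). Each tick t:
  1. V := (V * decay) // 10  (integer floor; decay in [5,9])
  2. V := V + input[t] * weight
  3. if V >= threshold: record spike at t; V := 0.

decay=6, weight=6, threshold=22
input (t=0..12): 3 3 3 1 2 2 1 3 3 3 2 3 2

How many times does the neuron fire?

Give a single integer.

Answer: 5

Derivation:
t=0: input=3 -> V=18
t=1: input=3 -> V=0 FIRE
t=2: input=3 -> V=18
t=3: input=1 -> V=16
t=4: input=2 -> V=21
t=5: input=2 -> V=0 FIRE
t=6: input=1 -> V=6
t=7: input=3 -> V=21
t=8: input=3 -> V=0 FIRE
t=9: input=3 -> V=18
t=10: input=2 -> V=0 FIRE
t=11: input=3 -> V=18
t=12: input=2 -> V=0 FIRE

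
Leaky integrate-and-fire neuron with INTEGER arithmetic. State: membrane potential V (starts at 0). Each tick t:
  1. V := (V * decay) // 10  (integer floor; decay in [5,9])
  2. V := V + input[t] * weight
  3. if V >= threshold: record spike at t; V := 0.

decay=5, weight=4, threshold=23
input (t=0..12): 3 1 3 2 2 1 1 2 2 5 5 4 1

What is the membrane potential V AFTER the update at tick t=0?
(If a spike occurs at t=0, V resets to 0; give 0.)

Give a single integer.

Answer: 12

Derivation:
t=0: input=3 -> V=12
t=1: input=1 -> V=10
t=2: input=3 -> V=17
t=3: input=2 -> V=16
t=4: input=2 -> V=16
t=5: input=1 -> V=12
t=6: input=1 -> V=10
t=7: input=2 -> V=13
t=8: input=2 -> V=14
t=9: input=5 -> V=0 FIRE
t=10: input=5 -> V=20
t=11: input=4 -> V=0 FIRE
t=12: input=1 -> V=4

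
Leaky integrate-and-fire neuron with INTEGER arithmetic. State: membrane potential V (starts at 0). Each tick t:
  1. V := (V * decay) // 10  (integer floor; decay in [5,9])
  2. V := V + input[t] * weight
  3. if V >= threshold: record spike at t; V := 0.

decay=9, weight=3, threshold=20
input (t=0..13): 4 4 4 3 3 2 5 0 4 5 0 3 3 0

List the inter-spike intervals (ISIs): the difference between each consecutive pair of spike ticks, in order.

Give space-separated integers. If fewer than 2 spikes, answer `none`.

t=0: input=4 -> V=12
t=1: input=4 -> V=0 FIRE
t=2: input=4 -> V=12
t=3: input=3 -> V=19
t=4: input=3 -> V=0 FIRE
t=5: input=2 -> V=6
t=6: input=5 -> V=0 FIRE
t=7: input=0 -> V=0
t=8: input=4 -> V=12
t=9: input=5 -> V=0 FIRE
t=10: input=0 -> V=0
t=11: input=3 -> V=9
t=12: input=3 -> V=17
t=13: input=0 -> V=15

Answer: 3 2 3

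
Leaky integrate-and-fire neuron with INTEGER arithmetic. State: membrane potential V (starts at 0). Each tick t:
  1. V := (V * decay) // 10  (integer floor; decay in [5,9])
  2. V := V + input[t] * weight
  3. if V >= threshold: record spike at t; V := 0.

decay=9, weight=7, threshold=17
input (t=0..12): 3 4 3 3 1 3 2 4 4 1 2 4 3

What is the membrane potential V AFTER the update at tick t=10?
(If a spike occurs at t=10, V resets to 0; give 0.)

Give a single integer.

Answer: 0

Derivation:
t=0: input=3 -> V=0 FIRE
t=1: input=4 -> V=0 FIRE
t=2: input=3 -> V=0 FIRE
t=3: input=3 -> V=0 FIRE
t=4: input=1 -> V=7
t=5: input=3 -> V=0 FIRE
t=6: input=2 -> V=14
t=7: input=4 -> V=0 FIRE
t=8: input=4 -> V=0 FIRE
t=9: input=1 -> V=7
t=10: input=2 -> V=0 FIRE
t=11: input=4 -> V=0 FIRE
t=12: input=3 -> V=0 FIRE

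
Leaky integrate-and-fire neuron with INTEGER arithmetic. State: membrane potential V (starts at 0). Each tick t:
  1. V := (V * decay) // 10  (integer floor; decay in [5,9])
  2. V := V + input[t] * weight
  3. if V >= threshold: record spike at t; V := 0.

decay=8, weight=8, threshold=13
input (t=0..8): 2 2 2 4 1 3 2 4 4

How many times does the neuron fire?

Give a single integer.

t=0: input=2 -> V=0 FIRE
t=1: input=2 -> V=0 FIRE
t=2: input=2 -> V=0 FIRE
t=3: input=4 -> V=0 FIRE
t=4: input=1 -> V=8
t=5: input=3 -> V=0 FIRE
t=6: input=2 -> V=0 FIRE
t=7: input=4 -> V=0 FIRE
t=8: input=4 -> V=0 FIRE

Answer: 8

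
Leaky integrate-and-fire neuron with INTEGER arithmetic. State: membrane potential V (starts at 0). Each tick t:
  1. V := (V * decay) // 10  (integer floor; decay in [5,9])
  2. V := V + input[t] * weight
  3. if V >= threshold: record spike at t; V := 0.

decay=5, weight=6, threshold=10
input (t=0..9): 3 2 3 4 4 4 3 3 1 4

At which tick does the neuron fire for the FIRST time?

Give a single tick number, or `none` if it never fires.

Answer: 0

Derivation:
t=0: input=3 -> V=0 FIRE
t=1: input=2 -> V=0 FIRE
t=2: input=3 -> V=0 FIRE
t=3: input=4 -> V=0 FIRE
t=4: input=4 -> V=0 FIRE
t=5: input=4 -> V=0 FIRE
t=6: input=3 -> V=0 FIRE
t=7: input=3 -> V=0 FIRE
t=8: input=1 -> V=6
t=9: input=4 -> V=0 FIRE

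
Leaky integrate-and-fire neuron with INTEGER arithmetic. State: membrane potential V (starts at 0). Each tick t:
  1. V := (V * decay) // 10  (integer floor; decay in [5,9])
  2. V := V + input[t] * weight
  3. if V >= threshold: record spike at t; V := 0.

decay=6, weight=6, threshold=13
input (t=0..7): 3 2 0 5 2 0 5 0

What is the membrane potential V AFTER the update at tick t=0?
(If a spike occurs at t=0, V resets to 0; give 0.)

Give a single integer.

t=0: input=3 -> V=0 FIRE
t=1: input=2 -> V=12
t=2: input=0 -> V=7
t=3: input=5 -> V=0 FIRE
t=4: input=2 -> V=12
t=5: input=0 -> V=7
t=6: input=5 -> V=0 FIRE
t=7: input=0 -> V=0

Answer: 0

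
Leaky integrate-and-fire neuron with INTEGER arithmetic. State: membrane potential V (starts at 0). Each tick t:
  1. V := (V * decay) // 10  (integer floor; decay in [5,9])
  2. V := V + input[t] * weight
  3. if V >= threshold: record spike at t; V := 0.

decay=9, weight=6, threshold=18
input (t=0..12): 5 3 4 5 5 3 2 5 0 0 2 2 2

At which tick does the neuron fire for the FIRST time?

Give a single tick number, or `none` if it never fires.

Answer: 0

Derivation:
t=0: input=5 -> V=0 FIRE
t=1: input=3 -> V=0 FIRE
t=2: input=4 -> V=0 FIRE
t=3: input=5 -> V=0 FIRE
t=4: input=5 -> V=0 FIRE
t=5: input=3 -> V=0 FIRE
t=6: input=2 -> V=12
t=7: input=5 -> V=0 FIRE
t=8: input=0 -> V=0
t=9: input=0 -> V=0
t=10: input=2 -> V=12
t=11: input=2 -> V=0 FIRE
t=12: input=2 -> V=12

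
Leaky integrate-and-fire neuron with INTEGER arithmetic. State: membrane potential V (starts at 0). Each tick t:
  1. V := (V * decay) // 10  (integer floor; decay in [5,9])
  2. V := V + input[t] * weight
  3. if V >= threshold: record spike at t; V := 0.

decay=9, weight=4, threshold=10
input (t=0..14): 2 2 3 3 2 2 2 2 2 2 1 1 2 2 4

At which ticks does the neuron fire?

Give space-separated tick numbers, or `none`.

t=0: input=2 -> V=8
t=1: input=2 -> V=0 FIRE
t=2: input=3 -> V=0 FIRE
t=3: input=3 -> V=0 FIRE
t=4: input=2 -> V=8
t=5: input=2 -> V=0 FIRE
t=6: input=2 -> V=8
t=7: input=2 -> V=0 FIRE
t=8: input=2 -> V=8
t=9: input=2 -> V=0 FIRE
t=10: input=1 -> V=4
t=11: input=1 -> V=7
t=12: input=2 -> V=0 FIRE
t=13: input=2 -> V=8
t=14: input=4 -> V=0 FIRE

Answer: 1 2 3 5 7 9 12 14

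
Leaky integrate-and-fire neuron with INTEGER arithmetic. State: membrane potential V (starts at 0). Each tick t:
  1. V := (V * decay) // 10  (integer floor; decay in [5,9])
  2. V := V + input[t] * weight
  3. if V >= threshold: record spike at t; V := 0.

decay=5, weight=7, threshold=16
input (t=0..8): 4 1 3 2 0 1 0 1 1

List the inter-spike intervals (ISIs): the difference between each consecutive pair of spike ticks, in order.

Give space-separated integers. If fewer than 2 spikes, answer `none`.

Answer: 2

Derivation:
t=0: input=4 -> V=0 FIRE
t=1: input=1 -> V=7
t=2: input=3 -> V=0 FIRE
t=3: input=2 -> V=14
t=4: input=0 -> V=7
t=5: input=1 -> V=10
t=6: input=0 -> V=5
t=7: input=1 -> V=9
t=8: input=1 -> V=11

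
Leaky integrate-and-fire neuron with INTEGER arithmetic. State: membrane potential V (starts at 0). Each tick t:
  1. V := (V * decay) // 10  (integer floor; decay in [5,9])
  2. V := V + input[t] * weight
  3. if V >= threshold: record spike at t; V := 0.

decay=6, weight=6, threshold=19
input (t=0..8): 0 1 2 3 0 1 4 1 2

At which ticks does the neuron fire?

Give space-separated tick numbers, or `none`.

Answer: 3 6

Derivation:
t=0: input=0 -> V=0
t=1: input=1 -> V=6
t=2: input=2 -> V=15
t=3: input=3 -> V=0 FIRE
t=4: input=0 -> V=0
t=5: input=1 -> V=6
t=6: input=4 -> V=0 FIRE
t=7: input=1 -> V=6
t=8: input=2 -> V=15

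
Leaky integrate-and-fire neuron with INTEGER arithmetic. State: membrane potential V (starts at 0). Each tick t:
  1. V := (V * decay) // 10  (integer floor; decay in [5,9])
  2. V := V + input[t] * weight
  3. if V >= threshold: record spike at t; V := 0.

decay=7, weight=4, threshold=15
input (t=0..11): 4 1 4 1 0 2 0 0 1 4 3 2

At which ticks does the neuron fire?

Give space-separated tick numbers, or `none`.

t=0: input=4 -> V=0 FIRE
t=1: input=1 -> V=4
t=2: input=4 -> V=0 FIRE
t=3: input=1 -> V=4
t=4: input=0 -> V=2
t=5: input=2 -> V=9
t=6: input=0 -> V=6
t=7: input=0 -> V=4
t=8: input=1 -> V=6
t=9: input=4 -> V=0 FIRE
t=10: input=3 -> V=12
t=11: input=2 -> V=0 FIRE

Answer: 0 2 9 11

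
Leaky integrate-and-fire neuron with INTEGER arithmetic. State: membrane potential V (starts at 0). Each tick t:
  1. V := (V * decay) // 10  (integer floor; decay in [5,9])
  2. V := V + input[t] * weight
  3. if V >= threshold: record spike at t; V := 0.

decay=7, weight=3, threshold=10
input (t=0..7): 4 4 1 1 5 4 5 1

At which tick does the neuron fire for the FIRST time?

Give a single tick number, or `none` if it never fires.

t=0: input=4 -> V=0 FIRE
t=1: input=4 -> V=0 FIRE
t=2: input=1 -> V=3
t=3: input=1 -> V=5
t=4: input=5 -> V=0 FIRE
t=5: input=4 -> V=0 FIRE
t=6: input=5 -> V=0 FIRE
t=7: input=1 -> V=3

Answer: 0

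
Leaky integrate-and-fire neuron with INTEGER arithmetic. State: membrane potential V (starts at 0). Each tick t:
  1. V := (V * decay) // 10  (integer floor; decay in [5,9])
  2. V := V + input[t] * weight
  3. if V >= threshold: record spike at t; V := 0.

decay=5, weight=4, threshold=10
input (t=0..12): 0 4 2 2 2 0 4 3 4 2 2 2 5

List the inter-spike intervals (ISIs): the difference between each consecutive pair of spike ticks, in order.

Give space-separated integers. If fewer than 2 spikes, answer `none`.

Answer: 2 3 1 1 2 2

Derivation:
t=0: input=0 -> V=0
t=1: input=4 -> V=0 FIRE
t=2: input=2 -> V=8
t=3: input=2 -> V=0 FIRE
t=4: input=2 -> V=8
t=5: input=0 -> V=4
t=6: input=4 -> V=0 FIRE
t=7: input=3 -> V=0 FIRE
t=8: input=4 -> V=0 FIRE
t=9: input=2 -> V=8
t=10: input=2 -> V=0 FIRE
t=11: input=2 -> V=8
t=12: input=5 -> V=0 FIRE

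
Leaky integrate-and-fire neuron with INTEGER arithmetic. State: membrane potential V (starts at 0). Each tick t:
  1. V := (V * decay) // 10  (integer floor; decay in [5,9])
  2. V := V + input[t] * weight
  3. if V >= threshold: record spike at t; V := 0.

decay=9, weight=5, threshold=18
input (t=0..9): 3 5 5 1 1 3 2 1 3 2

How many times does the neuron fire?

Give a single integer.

Answer: 4

Derivation:
t=0: input=3 -> V=15
t=1: input=5 -> V=0 FIRE
t=2: input=5 -> V=0 FIRE
t=3: input=1 -> V=5
t=4: input=1 -> V=9
t=5: input=3 -> V=0 FIRE
t=6: input=2 -> V=10
t=7: input=1 -> V=14
t=8: input=3 -> V=0 FIRE
t=9: input=2 -> V=10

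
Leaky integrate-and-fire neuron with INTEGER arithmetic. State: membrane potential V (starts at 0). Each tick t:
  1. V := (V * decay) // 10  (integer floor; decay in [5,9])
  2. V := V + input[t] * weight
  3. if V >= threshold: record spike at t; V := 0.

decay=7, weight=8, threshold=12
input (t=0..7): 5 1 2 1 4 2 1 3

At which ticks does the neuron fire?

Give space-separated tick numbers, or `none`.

Answer: 0 2 4 5 7

Derivation:
t=0: input=5 -> V=0 FIRE
t=1: input=1 -> V=8
t=2: input=2 -> V=0 FIRE
t=3: input=1 -> V=8
t=4: input=4 -> V=0 FIRE
t=5: input=2 -> V=0 FIRE
t=6: input=1 -> V=8
t=7: input=3 -> V=0 FIRE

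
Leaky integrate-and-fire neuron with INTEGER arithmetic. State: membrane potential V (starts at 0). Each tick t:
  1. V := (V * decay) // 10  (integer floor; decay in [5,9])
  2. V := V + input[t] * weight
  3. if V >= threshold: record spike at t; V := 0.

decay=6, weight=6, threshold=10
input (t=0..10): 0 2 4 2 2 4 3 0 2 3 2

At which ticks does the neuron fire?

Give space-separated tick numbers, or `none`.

Answer: 1 2 3 4 5 6 8 9 10

Derivation:
t=0: input=0 -> V=0
t=1: input=2 -> V=0 FIRE
t=2: input=4 -> V=0 FIRE
t=3: input=2 -> V=0 FIRE
t=4: input=2 -> V=0 FIRE
t=5: input=4 -> V=0 FIRE
t=6: input=3 -> V=0 FIRE
t=7: input=0 -> V=0
t=8: input=2 -> V=0 FIRE
t=9: input=3 -> V=0 FIRE
t=10: input=2 -> V=0 FIRE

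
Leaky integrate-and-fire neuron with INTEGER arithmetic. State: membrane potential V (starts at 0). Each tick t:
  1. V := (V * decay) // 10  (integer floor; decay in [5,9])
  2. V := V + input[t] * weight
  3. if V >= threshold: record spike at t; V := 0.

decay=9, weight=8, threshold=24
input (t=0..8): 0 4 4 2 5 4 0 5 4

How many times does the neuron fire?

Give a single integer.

Answer: 6

Derivation:
t=0: input=0 -> V=0
t=1: input=4 -> V=0 FIRE
t=2: input=4 -> V=0 FIRE
t=3: input=2 -> V=16
t=4: input=5 -> V=0 FIRE
t=5: input=4 -> V=0 FIRE
t=6: input=0 -> V=0
t=7: input=5 -> V=0 FIRE
t=8: input=4 -> V=0 FIRE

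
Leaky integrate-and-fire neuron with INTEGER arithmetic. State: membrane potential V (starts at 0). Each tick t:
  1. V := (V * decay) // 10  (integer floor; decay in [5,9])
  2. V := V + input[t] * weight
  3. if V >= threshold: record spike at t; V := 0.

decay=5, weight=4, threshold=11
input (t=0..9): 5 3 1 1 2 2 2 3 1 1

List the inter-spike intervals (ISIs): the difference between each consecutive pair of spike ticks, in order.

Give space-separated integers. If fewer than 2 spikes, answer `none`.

t=0: input=5 -> V=0 FIRE
t=1: input=3 -> V=0 FIRE
t=2: input=1 -> V=4
t=3: input=1 -> V=6
t=4: input=2 -> V=0 FIRE
t=5: input=2 -> V=8
t=6: input=2 -> V=0 FIRE
t=7: input=3 -> V=0 FIRE
t=8: input=1 -> V=4
t=9: input=1 -> V=6

Answer: 1 3 2 1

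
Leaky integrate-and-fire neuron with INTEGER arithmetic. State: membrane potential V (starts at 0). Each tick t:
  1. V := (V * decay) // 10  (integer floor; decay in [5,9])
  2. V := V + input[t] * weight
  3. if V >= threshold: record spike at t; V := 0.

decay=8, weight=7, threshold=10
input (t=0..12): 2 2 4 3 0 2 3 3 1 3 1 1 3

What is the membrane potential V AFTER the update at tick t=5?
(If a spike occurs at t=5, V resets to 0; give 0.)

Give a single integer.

Answer: 0

Derivation:
t=0: input=2 -> V=0 FIRE
t=1: input=2 -> V=0 FIRE
t=2: input=4 -> V=0 FIRE
t=3: input=3 -> V=0 FIRE
t=4: input=0 -> V=0
t=5: input=2 -> V=0 FIRE
t=6: input=3 -> V=0 FIRE
t=7: input=3 -> V=0 FIRE
t=8: input=1 -> V=7
t=9: input=3 -> V=0 FIRE
t=10: input=1 -> V=7
t=11: input=1 -> V=0 FIRE
t=12: input=3 -> V=0 FIRE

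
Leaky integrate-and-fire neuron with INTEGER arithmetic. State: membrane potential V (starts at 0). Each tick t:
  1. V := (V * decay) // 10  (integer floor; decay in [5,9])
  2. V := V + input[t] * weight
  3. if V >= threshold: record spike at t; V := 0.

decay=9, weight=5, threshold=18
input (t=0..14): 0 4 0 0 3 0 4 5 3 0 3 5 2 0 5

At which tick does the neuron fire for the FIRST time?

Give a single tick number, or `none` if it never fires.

Answer: 1

Derivation:
t=0: input=0 -> V=0
t=1: input=4 -> V=0 FIRE
t=2: input=0 -> V=0
t=3: input=0 -> V=0
t=4: input=3 -> V=15
t=5: input=0 -> V=13
t=6: input=4 -> V=0 FIRE
t=7: input=5 -> V=0 FIRE
t=8: input=3 -> V=15
t=9: input=0 -> V=13
t=10: input=3 -> V=0 FIRE
t=11: input=5 -> V=0 FIRE
t=12: input=2 -> V=10
t=13: input=0 -> V=9
t=14: input=5 -> V=0 FIRE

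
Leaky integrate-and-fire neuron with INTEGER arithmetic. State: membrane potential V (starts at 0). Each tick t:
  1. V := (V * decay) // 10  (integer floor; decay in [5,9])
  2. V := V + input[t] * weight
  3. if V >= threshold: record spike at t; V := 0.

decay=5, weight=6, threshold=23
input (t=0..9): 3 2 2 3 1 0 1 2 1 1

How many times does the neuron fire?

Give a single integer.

Answer: 1

Derivation:
t=0: input=3 -> V=18
t=1: input=2 -> V=21
t=2: input=2 -> V=22
t=3: input=3 -> V=0 FIRE
t=4: input=1 -> V=6
t=5: input=0 -> V=3
t=6: input=1 -> V=7
t=7: input=2 -> V=15
t=8: input=1 -> V=13
t=9: input=1 -> V=12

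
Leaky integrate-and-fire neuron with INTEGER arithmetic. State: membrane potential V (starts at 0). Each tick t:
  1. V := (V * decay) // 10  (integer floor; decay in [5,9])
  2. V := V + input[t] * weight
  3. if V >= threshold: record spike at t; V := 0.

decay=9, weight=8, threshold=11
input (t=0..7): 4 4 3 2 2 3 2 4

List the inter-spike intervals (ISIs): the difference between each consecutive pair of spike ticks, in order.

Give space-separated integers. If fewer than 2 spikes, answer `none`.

t=0: input=4 -> V=0 FIRE
t=1: input=4 -> V=0 FIRE
t=2: input=3 -> V=0 FIRE
t=3: input=2 -> V=0 FIRE
t=4: input=2 -> V=0 FIRE
t=5: input=3 -> V=0 FIRE
t=6: input=2 -> V=0 FIRE
t=7: input=4 -> V=0 FIRE

Answer: 1 1 1 1 1 1 1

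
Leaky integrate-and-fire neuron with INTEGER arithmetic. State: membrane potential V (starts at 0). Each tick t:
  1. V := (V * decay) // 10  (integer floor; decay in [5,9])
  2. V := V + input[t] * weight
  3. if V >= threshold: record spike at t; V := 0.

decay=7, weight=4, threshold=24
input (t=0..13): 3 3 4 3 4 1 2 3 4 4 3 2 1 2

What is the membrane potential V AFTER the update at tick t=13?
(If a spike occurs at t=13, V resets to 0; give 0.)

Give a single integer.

Answer: 10

Derivation:
t=0: input=3 -> V=12
t=1: input=3 -> V=20
t=2: input=4 -> V=0 FIRE
t=3: input=3 -> V=12
t=4: input=4 -> V=0 FIRE
t=5: input=1 -> V=4
t=6: input=2 -> V=10
t=7: input=3 -> V=19
t=8: input=4 -> V=0 FIRE
t=9: input=4 -> V=16
t=10: input=3 -> V=23
t=11: input=2 -> V=0 FIRE
t=12: input=1 -> V=4
t=13: input=2 -> V=10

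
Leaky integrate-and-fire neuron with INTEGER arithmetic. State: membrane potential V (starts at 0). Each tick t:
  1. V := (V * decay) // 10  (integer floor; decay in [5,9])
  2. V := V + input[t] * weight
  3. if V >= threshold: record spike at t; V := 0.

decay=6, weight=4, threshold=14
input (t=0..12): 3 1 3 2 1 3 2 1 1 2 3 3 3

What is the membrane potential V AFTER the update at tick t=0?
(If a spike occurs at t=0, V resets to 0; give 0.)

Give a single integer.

t=0: input=3 -> V=12
t=1: input=1 -> V=11
t=2: input=3 -> V=0 FIRE
t=3: input=2 -> V=8
t=4: input=1 -> V=8
t=5: input=3 -> V=0 FIRE
t=6: input=2 -> V=8
t=7: input=1 -> V=8
t=8: input=1 -> V=8
t=9: input=2 -> V=12
t=10: input=3 -> V=0 FIRE
t=11: input=3 -> V=12
t=12: input=3 -> V=0 FIRE

Answer: 12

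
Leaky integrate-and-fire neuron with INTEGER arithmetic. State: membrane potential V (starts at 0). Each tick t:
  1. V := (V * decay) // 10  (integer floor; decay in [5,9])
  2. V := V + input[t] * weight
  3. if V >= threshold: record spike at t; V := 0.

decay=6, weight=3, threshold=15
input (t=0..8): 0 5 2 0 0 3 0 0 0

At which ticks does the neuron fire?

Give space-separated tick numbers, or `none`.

t=0: input=0 -> V=0
t=1: input=5 -> V=0 FIRE
t=2: input=2 -> V=6
t=3: input=0 -> V=3
t=4: input=0 -> V=1
t=5: input=3 -> V=9
t=6: input=0 -> V=5
t=7: input=0 -> V=3
t=8: input=0 -> V=1

Answer: 1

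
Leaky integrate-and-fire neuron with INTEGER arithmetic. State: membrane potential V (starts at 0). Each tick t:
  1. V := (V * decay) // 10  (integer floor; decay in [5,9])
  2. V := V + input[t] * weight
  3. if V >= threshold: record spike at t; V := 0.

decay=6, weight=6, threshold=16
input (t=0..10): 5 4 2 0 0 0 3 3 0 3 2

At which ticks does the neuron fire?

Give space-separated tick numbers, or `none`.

Answer: 0 1 6 7 9

Derivation:
t=0: input=5 -> V=0 FIRE
t=1: input=4 -> V=0 FIRE
t=2: input=2 -> V=12
t=3: input=0 -> V=7
t=4: input=0 -> V=4
t=5: input=0 -> V=2
t=6: input=3 -> V=0 FIRE
t=7: input=3 -> V=0 FIRE
t=8: input=0 -> V=0
t=9: input=3 -> V=0 FIRE
t=10: input=2 -> V=12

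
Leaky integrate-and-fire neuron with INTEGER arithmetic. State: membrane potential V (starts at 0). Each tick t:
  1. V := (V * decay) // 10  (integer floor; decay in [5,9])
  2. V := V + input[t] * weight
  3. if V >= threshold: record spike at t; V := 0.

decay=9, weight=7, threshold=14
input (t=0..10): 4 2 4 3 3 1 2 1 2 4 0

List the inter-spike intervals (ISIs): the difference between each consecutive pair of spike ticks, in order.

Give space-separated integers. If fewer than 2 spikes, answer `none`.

t=0: input=4 -> V=0 FIRE
t=1: input=2 -> V=0 FIRE
t=2: input=4 -> V=0 FIRE
t=3: input=3 -> V=0 FIRE
t=4: input=3 -> V=0 FIRE
t=5: input=1 -> V=7
t=6: input=2 -> V=0 FIRE
t=7: input=1 -> V=7
t=8: input=2 -> V=0 FIRE
t=9: input=4 -> V=0 FIRE
t=10: input=0 -> V=0

Answer: 1 1 1 1 2 2 1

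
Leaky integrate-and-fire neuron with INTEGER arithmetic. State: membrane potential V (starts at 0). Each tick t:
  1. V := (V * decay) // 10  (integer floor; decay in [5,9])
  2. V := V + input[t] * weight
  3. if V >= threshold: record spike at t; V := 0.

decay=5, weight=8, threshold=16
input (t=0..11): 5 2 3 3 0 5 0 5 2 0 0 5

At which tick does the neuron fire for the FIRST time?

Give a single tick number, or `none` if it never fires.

t=0: input=5 -> V=0 FIRE
t=1: input=2 -> V=0 FIRE
t=2: input=3 -> V=0 FIRE
t=3: input=3 -> V=0 FIRE
t=4: input=0 -> V=0
t=5: input=5 -> V=0 FIRE
t=6: input=0 -> V=0
t=7: input=5 -> V=0 FIRE
t=8: input=2 -> V=0 FIRE
t=9: input=0 -> V=0
t=10: input=0 -> V=0
t=11: input=5 -> V=0 FIRE

Answer: 0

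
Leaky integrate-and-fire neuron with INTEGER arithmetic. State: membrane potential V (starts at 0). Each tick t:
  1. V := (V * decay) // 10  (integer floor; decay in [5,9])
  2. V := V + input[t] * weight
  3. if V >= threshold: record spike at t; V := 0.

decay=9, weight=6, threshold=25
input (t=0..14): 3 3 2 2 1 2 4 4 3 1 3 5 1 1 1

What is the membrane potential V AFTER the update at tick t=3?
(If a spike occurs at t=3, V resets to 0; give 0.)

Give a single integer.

t=0: input=3 -> V=18
t=1: input=3 -> V=0 FIRE
t=2: input=2 -> V=12
t=3: input=2 -> V=22
t=4: input=1 -> V=0 FIRE
t=5: input=2 -> V=12
t=6: input=4 -> V=0 FIRE
t=7: input=4 -> V=24
t=8: input=3 -> V=0 FIRE
t=9: input=1 -> V=6
t=10: input=3 -> V=23
t=11: input=5 -> V=0 FIRE
t=12: input=1 -> V=6
t=13: input=1 -> V=11
t=14: input=1 -> V=15

Answer: 22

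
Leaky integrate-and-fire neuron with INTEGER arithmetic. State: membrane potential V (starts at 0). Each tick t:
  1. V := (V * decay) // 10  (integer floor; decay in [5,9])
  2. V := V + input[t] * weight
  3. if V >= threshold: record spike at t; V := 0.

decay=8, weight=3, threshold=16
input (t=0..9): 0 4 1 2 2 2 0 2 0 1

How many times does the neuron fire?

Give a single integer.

t=0: input=0 -> V=0
t=1: input=4 -> V=12
t=2: input=1 -> V=12
t=3: input=2 -> V=15
t=4: input=2 -> V=0 FIRE
t=5: input=2 -> V=6
t=6: input=0 -> V=4
t=7: input=2 -> V=9
t=8: input=0 -> V=7
t=9: input=1 -> V=8

Answer: 1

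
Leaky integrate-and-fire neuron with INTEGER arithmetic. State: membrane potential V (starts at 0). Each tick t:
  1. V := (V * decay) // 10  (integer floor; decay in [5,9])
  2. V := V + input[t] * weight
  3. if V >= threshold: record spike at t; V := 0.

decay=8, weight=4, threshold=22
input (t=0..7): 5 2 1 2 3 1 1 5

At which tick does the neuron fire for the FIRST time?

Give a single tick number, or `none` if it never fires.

Answer: 1

Derivation:
t=0: input=5 -> V=20
t=1: input=2 -> V=0 FIRE
t=2: input=1 -> V=4
t=3: input=2 -> V=11
t=4: input=3 -> V=20
t=5: input=1 -> V=20
t=6: input=1 -> V=20
t=7: input=5 -> V=0 FIRE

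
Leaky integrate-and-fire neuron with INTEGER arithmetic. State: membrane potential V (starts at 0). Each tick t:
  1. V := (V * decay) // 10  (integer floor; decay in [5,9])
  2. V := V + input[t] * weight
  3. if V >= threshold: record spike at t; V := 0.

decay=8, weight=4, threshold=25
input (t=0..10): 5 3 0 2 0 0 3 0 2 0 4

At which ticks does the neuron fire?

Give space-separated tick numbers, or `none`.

Answer: 1 10

Derivation:
t=0: input=5 -> V=20
t=1: input=3 -> V=0 FIRE
t=2: input=0 -> V=0
t=3: input=2 -> V=8
t=4: input=0 -> V=6
t=5: input=0 -> V=4
t=6: input=3 -> V=15
t=7: input=0 -> V=12
t=8: input=2 -> V=17
t=9: input=0 -> V=13
t=10: input=4 -> V=0 FIRE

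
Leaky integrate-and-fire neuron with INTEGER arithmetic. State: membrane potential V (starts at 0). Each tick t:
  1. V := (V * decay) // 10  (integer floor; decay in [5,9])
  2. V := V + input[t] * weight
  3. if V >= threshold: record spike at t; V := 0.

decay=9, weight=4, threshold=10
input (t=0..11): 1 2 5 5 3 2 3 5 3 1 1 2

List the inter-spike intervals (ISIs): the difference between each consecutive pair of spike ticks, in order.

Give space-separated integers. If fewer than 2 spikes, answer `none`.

t=0: input=1 -> V=4
t=1: input=2 -> V=0 FIRE
t=2: input=5 -> V=0 FIRE
t=3: input=5 -> V=0 FIRE
t=4: input=3 -> V=0 FIRE
t=5: input=2 -> V=8
t=6: input=3 -> V=0 FIRE
t=7: input=5 -> V=0 FIRE
t=8: input=3 -> V=0 FIRE
t=9: input=1 -> V=4
t=10: input=1 -> V=7
t=11: input=2 -> V=0 FIRE

Answer: 1 1 1 2 1 1 3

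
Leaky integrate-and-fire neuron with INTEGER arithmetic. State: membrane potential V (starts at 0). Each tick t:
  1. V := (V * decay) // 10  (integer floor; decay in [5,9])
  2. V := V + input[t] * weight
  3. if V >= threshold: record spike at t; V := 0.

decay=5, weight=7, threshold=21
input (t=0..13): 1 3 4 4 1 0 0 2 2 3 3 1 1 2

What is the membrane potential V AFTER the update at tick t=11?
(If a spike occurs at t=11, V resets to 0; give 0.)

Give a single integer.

Answer: 7

Derivation:
t=0: input=1 -> V=7
t=1: input=3 -> V=0 FIRE
t=2: input=4 -> V=0 FIRE
t=3: input=4 -> V=0 FIRE
t=4: input=1 -> V=7
t=5: input=0 -> V=3
t=6: input=0 -> V=1
t=7: input=2 -> V=14
t=8: input=2 -> V=0 FIRE
t=9: input=3 -> V=0 FIRE
t=10: input=3 -> V=0 FIRE
t=11: input=1 -> V=7
t=12: input=1 -> V=10
t=13: input=2 -> V=19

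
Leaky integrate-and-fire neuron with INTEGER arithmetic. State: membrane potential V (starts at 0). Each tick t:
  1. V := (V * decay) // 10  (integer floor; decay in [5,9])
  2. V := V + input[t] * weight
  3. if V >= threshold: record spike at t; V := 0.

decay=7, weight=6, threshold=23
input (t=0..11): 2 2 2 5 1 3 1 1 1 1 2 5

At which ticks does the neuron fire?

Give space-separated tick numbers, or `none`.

t=0: input=2 -> V=12
t=1: input=2 -> V=20
t=2: input=2 -> V=0 FIRE
t=3: input=5 -> V=0 FIRE
t=4: input=1 -> V=6
t=5: input=3 -> V=22
t=6: input=1 -> V=21
t=7: input=1 -> V=20
t=8: input=1 -> V=20
t=9: input=1 -> V=20
t=10: input=2 -> V=0 FIRE
t=11: input=5 -> V=0 FIRE

Answer: 2 3 10 11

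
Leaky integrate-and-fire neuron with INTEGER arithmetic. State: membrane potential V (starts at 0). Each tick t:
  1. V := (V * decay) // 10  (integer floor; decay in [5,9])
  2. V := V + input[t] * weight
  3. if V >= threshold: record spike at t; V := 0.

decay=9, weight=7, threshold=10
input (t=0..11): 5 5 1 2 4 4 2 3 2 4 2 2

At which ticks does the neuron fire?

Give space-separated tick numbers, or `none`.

t=0: input=5 -> V=0 FIRE
t=1: input=5 -> V=0 FIRE
t=2: input=1 -> V=7
t=3: input=2 -> V=0 FIRE
t=4: input=4 -> V=0 FIRE
t=5: input=4 -> V=0 FIRE
t=6: input=2 -> V=0 FIRE
t=7: input=3 -> V=0 FIRE
t=8: input=2 -> V=0 FIRE
t=9: input=4 -> V=0 FIRE
t=10: input=2 -> V=0 FIRE
t=11: input=2 -> V=0 FIRE

Answer: 0 1 3 4 5 6 7 8 9 10 11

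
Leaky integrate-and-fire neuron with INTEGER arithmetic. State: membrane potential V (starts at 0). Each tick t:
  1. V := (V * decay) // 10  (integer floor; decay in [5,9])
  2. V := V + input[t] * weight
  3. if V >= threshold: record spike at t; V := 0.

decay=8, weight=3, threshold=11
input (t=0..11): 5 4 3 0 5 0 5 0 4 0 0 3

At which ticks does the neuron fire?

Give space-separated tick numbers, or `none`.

Answer: 0 1 4 6 8

Derivation:
t=0: input=5 -> V=0 FIRE
t=1: input=4 -> V=0 FIRE
t=2: input=3 -> V=9
t=3: input=0 -> V=7
t=4: input=5 -> V=0 FIRE
t=5: input=0 -> V=0
t=6: input=5 -> V=0 FIRE
t=7: input=0 -> V=0
t=8: input=4 -> V=0 FIRE
t=9: input=0 -> V=0
t=10: input=0 -> V=0
t=11: input=3 -> V=9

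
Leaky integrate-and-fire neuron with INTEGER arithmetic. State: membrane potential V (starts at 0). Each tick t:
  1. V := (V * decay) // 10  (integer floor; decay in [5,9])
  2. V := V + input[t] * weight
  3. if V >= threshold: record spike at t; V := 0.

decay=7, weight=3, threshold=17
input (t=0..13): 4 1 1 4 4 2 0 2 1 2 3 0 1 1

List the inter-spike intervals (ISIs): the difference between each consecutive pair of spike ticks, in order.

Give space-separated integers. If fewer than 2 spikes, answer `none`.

Answer: 7

Derivation:
t=0: input=4 -> V=12
t=1: input=1 -> V=11
t=2: input=1 -> V=10
t=3: input=4 -> V=0 FIRE
t=4: input=4 -> V=12
t=5: input=2 -> V=14
t=6: input=0 -> V=9
t=7: input=2 -> V=12
t=8: input=1 -> V=11
t=9: input=2 -> V=13
t=10: input=3 -> V=0 FIRE
t=11: input=0 -> V=0
t=12: input=1 -> V=3
t=13: input=1 -> V=5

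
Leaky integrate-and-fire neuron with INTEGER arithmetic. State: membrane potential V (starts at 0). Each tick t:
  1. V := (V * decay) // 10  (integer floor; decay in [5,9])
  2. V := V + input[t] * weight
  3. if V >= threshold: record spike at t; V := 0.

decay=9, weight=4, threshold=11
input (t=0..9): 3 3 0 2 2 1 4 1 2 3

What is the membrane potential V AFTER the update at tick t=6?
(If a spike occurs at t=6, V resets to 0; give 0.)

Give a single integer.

Answer: 0

Derivation:
t=0: input=3 -> V=0 FIRE
t=1: input=3 -> V=0 FIRE
t=2: input=0 -> V=0
t=3: input=2 -> V=8
t=4: input=2 -> V=0 FIRE
t=5: input=1 -> V=4
t=6: input=4 -> V=0 FIRE
t=7: input=1 -> V=4
t=8: input=2 -> V=0 FIRE
t=9: input=3 -> V=0 FIRE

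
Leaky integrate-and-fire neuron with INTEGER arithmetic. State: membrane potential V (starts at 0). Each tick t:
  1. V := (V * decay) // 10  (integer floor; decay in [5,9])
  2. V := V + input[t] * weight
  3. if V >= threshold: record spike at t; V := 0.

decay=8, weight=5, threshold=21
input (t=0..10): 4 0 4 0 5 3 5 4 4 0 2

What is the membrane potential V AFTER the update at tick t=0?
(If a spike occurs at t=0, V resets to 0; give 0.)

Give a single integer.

t=0: input=4 -> V=20
t=1: input=0 -> V=16
t=2: input=4 -> V=0 FIRE
t=3: input=0 -> V=0
t=4: input=5 -> V=0 FIRE
t=5: input=3 -> V=15
t=6: input=5 -> V=0 FIRE
t=7: input=4 -> V=20
t=8: input=4 -> V=0 FIRE
t=9: input=0 -> V=0
t=10: input=2 -> V=10

Answer: 20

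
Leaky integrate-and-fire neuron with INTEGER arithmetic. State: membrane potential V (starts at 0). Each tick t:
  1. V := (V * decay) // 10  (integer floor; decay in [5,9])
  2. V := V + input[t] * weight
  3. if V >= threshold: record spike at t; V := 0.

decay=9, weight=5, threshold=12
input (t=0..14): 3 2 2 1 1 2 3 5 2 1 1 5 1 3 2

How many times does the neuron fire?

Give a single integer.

t=0: input=3 -> V=0 FIRE
t=1: input=2 -> V=10
t=2: input=2 -> V=0 FIRE
t=3: input=1 -> V=5
t=4: input=1 -> V=9
t=5: input=2 -> V=0 FIRE
t=6: input=3 -> V=0 FIRE
t=7: input=5 -> V=0 FIRE
t=8: input=2 -> V=10
t=9: input=1 -> V=0 FIRE
t=10: input=1 -> V=5
t=11: input=5 -> V=0 FIRE
t=12: input=1 -> V=5
t=13: input=3 -> V=0 FIRE
t=14: input=2 -> V=10

Answer: 8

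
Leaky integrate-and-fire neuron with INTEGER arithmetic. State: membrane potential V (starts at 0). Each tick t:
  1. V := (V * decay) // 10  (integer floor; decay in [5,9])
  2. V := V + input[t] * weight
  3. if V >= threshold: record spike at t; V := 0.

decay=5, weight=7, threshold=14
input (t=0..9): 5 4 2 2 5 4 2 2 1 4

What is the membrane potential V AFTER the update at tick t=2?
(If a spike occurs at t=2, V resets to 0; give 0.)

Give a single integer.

Answer: 0

Derivation:
t=0: input=5 -> V=0 FIRE
t=1: input=4 -> V=0 FIRE
t=2: input=2 -> V=0 FIRE
t=3: input=2 -> V=0 FIRE
t=4: input=5 -> V=0 FIRE
t=5: input=4 -> V=0 FIRE
t=6: input=2 -> V=0 FIRE
t=7: input=2 -> V=0 FIRE
t=8: input=1 -> V=7
t=9: input=4 -> V=0 FIRE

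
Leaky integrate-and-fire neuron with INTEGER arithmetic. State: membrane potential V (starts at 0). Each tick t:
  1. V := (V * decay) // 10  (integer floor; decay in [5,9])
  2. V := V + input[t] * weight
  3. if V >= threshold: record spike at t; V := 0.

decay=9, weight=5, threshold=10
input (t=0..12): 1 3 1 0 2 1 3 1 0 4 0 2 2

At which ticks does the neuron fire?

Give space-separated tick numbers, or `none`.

t=0: input=1 -> V=5
t=1: input=3 -> V=0 FIRE
t=2: input=1 -> V=5
t=3: input=0 -> V=4
t=4: input=2 -> V=0 FIRE
t=5: input=1 -> V=5
t=6: input=3 -> V=0 FIRE
t=7: input=1 -> V=5
t=8: input=0 -> V=4
t=9: input=4 -> V=0 FIRE
t=10: input=0 -> V=0
t=11: input=2 -> V=0 FIRE
t=12: input=2 -> V=0 FIRE

Answer: 1 4 6 9 11 12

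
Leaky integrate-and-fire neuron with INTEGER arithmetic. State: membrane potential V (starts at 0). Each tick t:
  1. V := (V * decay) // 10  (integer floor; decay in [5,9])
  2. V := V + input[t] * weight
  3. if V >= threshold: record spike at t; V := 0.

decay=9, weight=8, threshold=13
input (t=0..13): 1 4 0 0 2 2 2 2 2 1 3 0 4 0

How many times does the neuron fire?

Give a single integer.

t=0: input=1 -> V=8
t=1: input=4 -> V=0 FIRE
t=2: input=0 -> V=0
t=3: input=0 -> V=0
t=4: input=2 -> V=0 FIRE
t=5: input=2 -> V=0 FIRE
t=6: input=2 -> V=0 FIRE
t=7: input=2 -> V=0 FIRE
t=8: input=2 -> V=0 FIRE
t=9: input=1 -> V=8
t=10: input=3 -> V=0 FIRE
t=11: input=0 -> V=0
t=12: input=4 -> V=0 FIRE
t=13: input=0 -> V=0

Answer: 8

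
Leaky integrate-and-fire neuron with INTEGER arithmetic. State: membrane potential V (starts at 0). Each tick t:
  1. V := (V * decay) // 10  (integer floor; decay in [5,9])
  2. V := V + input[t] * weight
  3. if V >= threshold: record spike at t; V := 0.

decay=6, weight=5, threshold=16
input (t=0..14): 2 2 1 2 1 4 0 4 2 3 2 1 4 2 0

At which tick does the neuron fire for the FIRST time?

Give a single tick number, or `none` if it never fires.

t=0: input=2 -> V=10
t=1: input=2 -> V=0 FIRE
t=2: input=1 -> V=5
t=3: input=2 -> V=13
t=4: input=1 -> V=12
t=5: input=4 -> V=0 FIRE
t=6: input=0 -> V=0
t=7: input=4 -> V=0 FIRE
t=8: input=2 -> V=10
t=9: input=3 -> V=0 FIRE
t=10: input=2 -> V=10
t=11: input=1 -> V=11
t=12: input=4 -> V=0 FIRE
t=13: input=2 -> V=10
t=14: input=0 -> V=6

Answer: 1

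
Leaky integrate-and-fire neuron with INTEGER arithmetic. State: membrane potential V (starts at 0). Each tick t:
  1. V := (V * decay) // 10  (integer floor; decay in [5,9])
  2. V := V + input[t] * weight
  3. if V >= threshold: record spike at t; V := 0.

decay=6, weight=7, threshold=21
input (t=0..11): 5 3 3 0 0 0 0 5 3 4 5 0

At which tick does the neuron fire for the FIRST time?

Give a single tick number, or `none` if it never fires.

Answer: 0

Derivation:
t=0: input=5 -> V=0 FIRE
t=1: input=3 -> V=0 FIRE
t=2: input=3 -> V=0 FIRE
t=3: input=0 -> V=0
t=4: input=0 -> V=0
t=5: input=0 -> V=0
t=6: input=0 -> V=0
t=7: input=5 -> V=0 FIRE
t=8: input=3 -> V=0 FIRE
t=9: input=4 -> V=0 FIRE
t=10: input=5 -> V=0 FIRE
t=11: input=0 -> V=0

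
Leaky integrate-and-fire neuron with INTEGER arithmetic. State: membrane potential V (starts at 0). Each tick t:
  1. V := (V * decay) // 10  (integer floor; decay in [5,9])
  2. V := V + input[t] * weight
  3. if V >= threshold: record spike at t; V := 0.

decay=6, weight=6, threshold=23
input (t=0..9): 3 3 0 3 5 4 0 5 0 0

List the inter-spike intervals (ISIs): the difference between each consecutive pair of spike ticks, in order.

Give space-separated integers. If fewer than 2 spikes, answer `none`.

t=0: input=3 -> V=18
t=1: input=3 -> V=0 FIRE
t=2: input=0 -> V=0
t=3: input=3 -> V=18
t=4: input=5 -> V=0 FIRE
t=5: input=4 -> V=0 FIRE
t=6: input=0 -> V=0
t=7: input=5 -> V=0 FIRE
t=8: input=0 -> V=0
t=9: input=0 -> V=0

Answer: 3 1 2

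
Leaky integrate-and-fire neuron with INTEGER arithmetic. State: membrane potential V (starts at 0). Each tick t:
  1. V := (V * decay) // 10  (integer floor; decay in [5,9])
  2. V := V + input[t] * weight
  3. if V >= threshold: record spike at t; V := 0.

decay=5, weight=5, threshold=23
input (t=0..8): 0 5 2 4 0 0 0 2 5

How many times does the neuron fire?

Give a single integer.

Answer: 3

Derivation:
t=0: input=0 -> V=0
t=1: input=5 -> V=0 FIRE
t=2: input=2 -> V=10
t=3: input=4 -> V=0 FIRE
t=4: input=0 -> V=0
t=5: input=0 -> V=0
t=6: input=0 -> V=0
t=7: input=2 -> V=10
t=8: input=5 -> V=0 FIRE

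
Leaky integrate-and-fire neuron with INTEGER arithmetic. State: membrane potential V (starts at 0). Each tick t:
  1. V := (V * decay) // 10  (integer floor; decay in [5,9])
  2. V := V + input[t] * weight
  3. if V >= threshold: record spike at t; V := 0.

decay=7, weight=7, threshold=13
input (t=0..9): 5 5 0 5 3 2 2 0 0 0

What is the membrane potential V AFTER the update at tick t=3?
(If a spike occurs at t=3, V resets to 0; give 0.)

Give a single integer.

t=0: input=5 -> V=0 FIRE
t=1: input=5 -> V=0 FIRE
t=2: input=0 -> V=0
t=3: input=5 -> V=0 FIRE
t=4: input=3 -> V=0 FIRE
t=5: input=2 -> V=0 FIRE
t=6: input=2 -> V=0 FIRE
t=7: input=0 -> V=0
t=8: input=0 -> V=0
t=9: input=0 -> V=0

Answer: 0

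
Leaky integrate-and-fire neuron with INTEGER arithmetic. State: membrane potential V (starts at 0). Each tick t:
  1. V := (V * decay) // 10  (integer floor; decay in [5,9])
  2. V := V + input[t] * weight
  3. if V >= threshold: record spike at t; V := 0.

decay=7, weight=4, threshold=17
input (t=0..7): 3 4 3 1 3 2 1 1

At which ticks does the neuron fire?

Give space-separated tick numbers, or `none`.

Answer: 1 4

Derivation:
t=0: input=3 -> V=12
t=1: input=4 -> V=0 FIRE
t=2: input=3 -> V=12
t=3: input=1 -> V=12
t=4: input=3 -> V=0 FIRE
t=5: input=2 -> V=8
t=6: input=1 -> V=9
t=7: input=1 -> V=10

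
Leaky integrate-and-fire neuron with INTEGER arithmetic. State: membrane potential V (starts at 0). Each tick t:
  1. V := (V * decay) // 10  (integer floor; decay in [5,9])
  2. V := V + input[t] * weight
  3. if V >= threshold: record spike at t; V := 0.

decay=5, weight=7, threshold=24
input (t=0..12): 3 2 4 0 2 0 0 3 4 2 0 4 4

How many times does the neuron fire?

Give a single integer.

Answer: 5

Derivation:
t=0: input=3 -> V=21
t=1: input=2 -> V=0 FIRE
t=2: input=4 -> V=0 FIRE
t=3: input=0 -> V=0
t=4: input=2 -> V=14
t=5: input=0 -> V=7
t=6: input=0 -> V=3
t=7: input=3 -> V=22
t=8: input=4 -> V=0 FIRE
t=9: input=2 -> V=14
t=10: input=0 -> V=7
t=11: input=4 -> V=0 FIRE
t=12: input=4 -> V=0 FIRE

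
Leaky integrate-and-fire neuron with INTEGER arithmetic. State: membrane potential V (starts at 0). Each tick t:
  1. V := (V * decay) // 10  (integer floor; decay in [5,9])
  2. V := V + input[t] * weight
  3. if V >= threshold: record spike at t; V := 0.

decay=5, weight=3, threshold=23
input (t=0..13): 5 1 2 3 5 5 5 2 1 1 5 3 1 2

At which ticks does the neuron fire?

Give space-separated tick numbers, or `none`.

Answer: 5

Derivation:
t=0: input=5 -> V=15
t=1: input=1 -> V=10
t=2: input=2 -> V=11
t=3: input=3 -> V=14
t=4: input=5 -> V=22
t=5: input=5 -> V=0 FIRE
t=6: input=5 -> V=15
t=7: input=2 -> V=13
t=8: input=1 -> V=9
t=9: input=1 -> V=7
t=10: input=5 -> V=18
t=11: input=3 -> V=18
t=12: input=1 -> V=12
t=13: input=2 -> V=12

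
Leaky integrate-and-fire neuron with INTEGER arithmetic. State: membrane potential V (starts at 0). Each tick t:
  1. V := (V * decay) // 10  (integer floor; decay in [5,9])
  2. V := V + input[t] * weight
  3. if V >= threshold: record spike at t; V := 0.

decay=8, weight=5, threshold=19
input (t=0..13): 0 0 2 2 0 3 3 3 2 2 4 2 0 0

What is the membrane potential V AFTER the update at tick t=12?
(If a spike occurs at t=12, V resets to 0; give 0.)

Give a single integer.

t=0: input=0 -> V=0
t=1: input=0 -> V=0
t=2: input=2 -> V=10
t=3: input=2 -> V=18
t=4: input=0 -> V=14
t=5: input=3 -> V=0 FIRE
t=6: input=3 -> V=15
t=7: input=3 -> V=0 FIRE
t=8: input=2 -> V=10
t=9: input=2 -> V=18
t=10: input=4 -> V=0 FIRE
t=11: input=2 -> V=10
t=12: input=0 -> V=8
t=13: input=0 -> V=6

Answer: 8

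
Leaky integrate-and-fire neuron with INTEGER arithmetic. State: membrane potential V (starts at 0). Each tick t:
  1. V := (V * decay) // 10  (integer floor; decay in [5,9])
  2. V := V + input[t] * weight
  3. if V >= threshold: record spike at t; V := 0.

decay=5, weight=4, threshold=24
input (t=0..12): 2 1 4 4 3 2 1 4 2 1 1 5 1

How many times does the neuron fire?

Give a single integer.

t=0: input=2 -> V=8
t=1: input=1 -> V=8
t=2: input=4 -> V=20
t=3: input=4 -> V=0 FIRE
t=4: input=3 -> V=12
t=5: input=2 -> V=14
t=6: input=1 -> V=11
t=7: input=4 -> V=21
t=8: input=2 -> V=18
t=9: input=1 -> V=13
t=10: input=1 -> V=10
t=11: input=5 -> V=0 FIRE
t=12: input=1 -> V=4

Answer: 2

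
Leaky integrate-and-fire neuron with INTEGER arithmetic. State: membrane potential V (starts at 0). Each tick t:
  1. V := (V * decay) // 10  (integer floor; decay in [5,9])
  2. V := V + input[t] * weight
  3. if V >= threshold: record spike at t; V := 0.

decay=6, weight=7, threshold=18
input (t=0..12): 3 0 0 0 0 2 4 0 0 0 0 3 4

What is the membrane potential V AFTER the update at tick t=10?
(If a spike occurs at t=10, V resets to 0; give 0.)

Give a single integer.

t=0: input=3 -> V=0 FIRE
t=1: input=0 -> V=0
t=2: input=0 -> V=0
t=3: input=0 -> V=0
t=4: input=0 -> V=0
t=5: input=2 -> V=14
t=6: input=4 -> V=0 FIRE
t=7: input=0 -> V=0
t=8: input=0 -> V=0
t=9: input=0 -> V=0
t=10: input=0 -> V=0
t=11: input=3 -> V=0 FIRE
t=12: input=4 -> V=0 FIRE

Answer: 0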